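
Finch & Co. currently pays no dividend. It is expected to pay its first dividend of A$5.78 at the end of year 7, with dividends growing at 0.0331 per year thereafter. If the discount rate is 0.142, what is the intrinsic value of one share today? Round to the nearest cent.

Deferred-dividend DDM. At t=6 the remaining stream is a growing perpetuity with first payment D_7 = 5.78.
V_6 = D_7/(r−g) = 5.78/(0.142−0.0331) = 53.0762
P₀ = V_6/(1+r)^6 = 53.0762/(1+0.142)^6 = 23.9278

A$23.93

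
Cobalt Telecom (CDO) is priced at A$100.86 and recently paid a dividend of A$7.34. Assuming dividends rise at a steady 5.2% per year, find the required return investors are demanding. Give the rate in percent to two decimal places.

12.86%

Rearranging the constant-growth DDM: r = D₁/P₀ + g.
D₁ = 7.34 × (1 + 0.052) = 7.7217.
r = 7.7217 / 100.86 + 0.052 = 0.07656 + 0.052 = 0.12856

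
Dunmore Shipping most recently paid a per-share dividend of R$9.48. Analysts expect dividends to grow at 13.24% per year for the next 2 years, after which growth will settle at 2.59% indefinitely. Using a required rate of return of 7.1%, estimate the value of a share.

Two-stage DDM. Project D₁…D_2 at 0.1324, terminal growth 0.0259, discount at r = 0.071.
D_1 = 10.7352
D_2 = 12.1565
Terminal value at t=2: TV = D_3/(r−g) = 12.4713/(0.071−0.0259) = 276.5264
P₀ = 10.7352/(1+0.071)^1 + 12.1565/(1+0.071)^2 + 276.5264/(1+0.071)^2 = 261.6996

R$261.70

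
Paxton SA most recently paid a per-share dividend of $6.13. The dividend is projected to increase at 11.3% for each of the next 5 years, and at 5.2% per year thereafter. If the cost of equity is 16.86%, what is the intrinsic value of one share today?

$69.89

Two-stage DDM. Project D₁…D_5 at 0.113, terminal growth 0.052, discount at r = 0.1686.
D_1 = 6.8227
D_2 = 7.5937
D_3 = 8.4517
D_4 = 9.4068
D_5 = 10.4697
Terminal value at t=5: TV = D_6/(r−g) = 11.0142/(0.1686−0.052) = 94.4612
P₀ = 6.8227/(1+0.1686)^1 + 7.5937/(1+0.1686)^2 + 8.4517/(1+0.1686)^3 + 9.4068/(1+0.1686)^4 + 10.4697/(1+0.1686)^5 + 94.4612/(1+0.1686)^5 = 69.8865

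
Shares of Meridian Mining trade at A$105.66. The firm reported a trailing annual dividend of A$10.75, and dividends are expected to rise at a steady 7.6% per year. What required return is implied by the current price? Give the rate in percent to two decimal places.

Rearranging the constant-growth DDM: r = D₁/P₀ + g.
D₁ = 10.75 × (1 + 0.076) = 11.5670.
r = 11.5670 / 105.66 + 0.076 = 0.10947 + 0.076 = 0.18547

18.55%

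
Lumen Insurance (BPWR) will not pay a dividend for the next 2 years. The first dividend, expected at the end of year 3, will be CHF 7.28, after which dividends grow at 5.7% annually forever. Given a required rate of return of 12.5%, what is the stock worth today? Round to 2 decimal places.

Deferred-dividend DDM. At t=2 the remaining stream is a growing perpetuity with first payment D_3 = 7.28.
V_2 = D_3/(r−g) = 7.28/(0.125−0.057) = 107.0588
P₀ = V_2/(1+r)^2 = 107.0588/(1+0.125)^2 = 84.5897

CHF 84.59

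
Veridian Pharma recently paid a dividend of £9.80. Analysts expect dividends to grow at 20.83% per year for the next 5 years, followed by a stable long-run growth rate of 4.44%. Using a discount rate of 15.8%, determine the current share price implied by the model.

Two-stage DDM. Project D₁…D_5 at 0.2083, terminal growth 0.0444, discount at r = 0.158.
D_1 = 11.8413
D_2 = 14.3079
D_3 = 17.2882
D_4 = 20.8894
D_5 = 25.2406
Terminal value at t=5: TV = D_6/(r−g) = 26.3613/(0.158−0.0444) = 232.0537
P₀ = 11.8413/(1+0.158)^1 + 14.3079/(1+0.158)^2 + 17.2882/(1+0.158)^3 + 20.8894/(1+0.158)^4 + 25.2406/(1+0.158)^5 + 232.0537/(1+0.158)^5 = 167.2085

£167.21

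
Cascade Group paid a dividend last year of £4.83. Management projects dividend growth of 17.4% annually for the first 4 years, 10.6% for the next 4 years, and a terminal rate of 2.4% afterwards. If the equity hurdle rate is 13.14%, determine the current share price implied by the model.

£91.13

Three-stage DDM. Project D₁…D_8; terminal Gordon value at t=8 with g = 0.024; discount at r = 0.1314.
D_1 = 5.6704
D_2 = 6.6571
D_3 = 7.8154
D_4 = 9.1753
D_5 = 10.1479
D_6 = 11.2235
D_7 = 12.4132
D_8 = 13.7290
TV_8 = 14.0585/(0.1314−0.024) = 130.8988
P₀ = Σ Dₜ/(1+r)ᵗ + TV_8/(1+r)^8 = 91.1310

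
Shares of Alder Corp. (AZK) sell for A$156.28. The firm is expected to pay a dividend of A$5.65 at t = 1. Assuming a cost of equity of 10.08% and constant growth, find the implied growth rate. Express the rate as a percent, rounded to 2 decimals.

6.46%

From P₀ = D₁/(r − g), the implied growth is g = r − D₁/P₀.
g = 0.1008 − 5.65/156.28 = 0.1008 − 0.03615 = 0.06465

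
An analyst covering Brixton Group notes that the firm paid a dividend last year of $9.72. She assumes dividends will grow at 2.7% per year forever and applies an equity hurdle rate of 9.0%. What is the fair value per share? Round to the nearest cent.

$158.45

Gordon growth model: P₀ = D₁/(r − g). D₁ = 9.72 × (1 + 0.027) = 9.9824.
P₀ = 9.9824 / (0.09 − 0.027) = 9.9824 / 0.063 = 158.4514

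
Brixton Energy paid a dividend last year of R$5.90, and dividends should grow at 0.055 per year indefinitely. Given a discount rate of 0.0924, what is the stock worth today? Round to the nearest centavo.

Gordon growth model: P₀ = D₁/(r − g). D₁ = 5.90 × (1 + 0.055) = 6.2245.
P₀ = 6.2245 / (0.0924 − 0.055) = 6.2245 / 0.0374 = 166.4305

R$166.43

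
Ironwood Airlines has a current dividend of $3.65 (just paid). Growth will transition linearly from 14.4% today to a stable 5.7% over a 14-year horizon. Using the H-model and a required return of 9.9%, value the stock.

$144.78

H-model: P₀ = D₀[(1+g_L) + H(g_S−g_L)]/(r−g_L), with H = 14/2 = 7.
P₀ = 3.65 × [(1+0.057) + 7×(0.144−0.057)] / (0.099−0.057)
   = 3.65 × 1.6660 / 0.042 = 144.7833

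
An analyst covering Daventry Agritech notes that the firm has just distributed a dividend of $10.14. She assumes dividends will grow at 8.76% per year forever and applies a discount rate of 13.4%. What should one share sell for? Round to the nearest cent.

Gordon growth model: P₀ = D₁/(r − g). D₁ = 10.14 × (1 + 0.0876) = 11.0283.
P₀ = 11.0283 / (0.134 − 0.0876) = 11.0283 / 0.0464 = 237.6781

$237.68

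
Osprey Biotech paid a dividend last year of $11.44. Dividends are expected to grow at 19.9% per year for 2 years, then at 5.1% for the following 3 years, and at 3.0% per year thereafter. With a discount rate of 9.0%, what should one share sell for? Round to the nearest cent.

$278.07

Three-stage DDM. Project D₁…D_5; terminal Gordon value at t=5 with g = 0.03; discount at r = 0.09.
D_1 = 13.7166
D_2 = 16.4462
D_3 = 17.2849
D_4 = 18.1664
D_5 = 19.0929
TV_5 = 19.6657/(0.09−0.03) = 327.7619
P₀ = Σ Dₜ/(1+r)ᵗ + TV_5/(1+r)^5 = 278.0749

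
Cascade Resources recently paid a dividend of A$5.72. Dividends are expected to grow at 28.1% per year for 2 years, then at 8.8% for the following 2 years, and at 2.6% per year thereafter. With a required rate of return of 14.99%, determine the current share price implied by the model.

Three-stage DDM. Project D₁…D_4; terminal Gordon value at t=4 with g = 0.026; discount at r = 0.1499.
D_1 = 7.3273
D_2 = 9.3863
D_3 = 10.2123
D_4 = 11.1110
TV_4 = 11.3999/(0.1499−0.026) = 92.0085
P₀ = Σ Dₜ/(1+r)ᵗ + TV_4/(1+r)^4 = 79.1667

A$79.17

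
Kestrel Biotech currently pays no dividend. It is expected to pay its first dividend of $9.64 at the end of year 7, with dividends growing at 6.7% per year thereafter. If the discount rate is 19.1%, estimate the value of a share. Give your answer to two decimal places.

$27.24

Deferred-dividend DDM. At t=6 the remaining stream is a growing perpetuity with first payment D_7 = 9.64.
V_6 = D_7/(r−g) = 9.64/(0.191−0.067) = 77.7419
P₀ = V_6/(1+r)^6 = 77.7419/(1+0.191)^6 = 27.2386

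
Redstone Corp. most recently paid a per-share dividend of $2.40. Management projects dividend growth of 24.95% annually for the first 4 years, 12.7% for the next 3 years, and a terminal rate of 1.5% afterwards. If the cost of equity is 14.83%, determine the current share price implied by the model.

Three-stage DDM. Project D₁…D_7; terminal Gordon value at t=7 with g = 0.015; discount at r = 0.1483.
D_1 = 2.9988
D_2 = 3.7470
D_3 = 4.6819
D_4 = 5.8500
D_5 = 6.5930
D_6 = 7.4303
D_7 = 8.3739
TV_7 = 8.4995/(0.1483−0.015) = 63.7623
P₀ = Σ Dₜ/(1+r)ᵗ + TV_7/(1+r)^7 = 45.8540

$45.85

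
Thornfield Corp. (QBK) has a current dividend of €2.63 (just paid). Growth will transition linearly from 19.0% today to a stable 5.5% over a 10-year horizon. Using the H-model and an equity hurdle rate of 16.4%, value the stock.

H-model: P₀ = D₀[(1+g_L) + H(g_S−g_L)]/(r−g_L), with H = 10/2 = 5.
P₀ = 2.63 × [(1+0.055) + 5×(0.19−0.055)] / (0.164−0.055)
   = 2.63 × 1.7300 / 0.109 = 41.7422

€41.74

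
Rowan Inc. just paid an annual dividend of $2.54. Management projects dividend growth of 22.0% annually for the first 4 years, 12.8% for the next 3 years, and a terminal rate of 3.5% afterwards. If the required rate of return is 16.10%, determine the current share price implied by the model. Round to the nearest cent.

$43.62

Three-stage DDM. Project D₁…D_7; terminal Gordon value at t=7 with g = 0.035; discount at r = 0.161.
D_1 = 3.0988
D_2 = 3.7805
D_3 = 4.6123
D_4 = 5.6269
D_5 = 6.3472
D_6 = 7.1596
D_7 = 8.0761
TV_7 = 8.3587/(0.161−0.035) = 66.3392
P₀ = Σ Dₜ/(1+r)ᵗ + TV_7/(1+r)^7 = 43.6225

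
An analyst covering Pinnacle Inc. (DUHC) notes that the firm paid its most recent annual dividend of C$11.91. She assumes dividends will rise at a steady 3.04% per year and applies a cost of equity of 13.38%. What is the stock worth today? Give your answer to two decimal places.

Gordon growth model: P₀ = D₁/(r − g). D₁ = 11.91 × (1 + 0.0304) = 12.2721.
P₀ = 12.2721 / (0.1338 − 0.0304) = 12.2721 / 0.1034 = 118.6853

C$118.69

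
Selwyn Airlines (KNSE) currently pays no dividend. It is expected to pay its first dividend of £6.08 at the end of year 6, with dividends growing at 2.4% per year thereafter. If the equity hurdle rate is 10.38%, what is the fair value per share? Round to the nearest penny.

£46.50

Deferred-dividend DDM. At t=5 the remaining stream is a growing perpetuity with first payment D_6 = 6.08.
V_5 = D_6/(r−g) = 6.08/(0.1038−0.024) = 76.1905
P₀ = V_5/(1+r)^5 = 76.1905/(1+0.1038)^5 = 46.4995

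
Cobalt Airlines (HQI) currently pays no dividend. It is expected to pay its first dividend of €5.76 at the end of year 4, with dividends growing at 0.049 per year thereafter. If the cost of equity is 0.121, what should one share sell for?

Deferred-dividend DDM. At t=3 the remaining stream is a growing perpetuity with first payment D_4 = 5.76.
V_3 = D_4/(r−g) = 5.76/(0.121−0.049) = 80.0000
P₀ = V_3/(1+r)^3 = 80.0000/(1+0.121)^3 = 56.7902

€56.79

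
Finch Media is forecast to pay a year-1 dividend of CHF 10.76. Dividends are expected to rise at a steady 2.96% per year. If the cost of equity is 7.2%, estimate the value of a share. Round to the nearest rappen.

CHF 253.77

Gordon growth model: P₀ = D₁/(r − g), with D₁ = 10.76 given directly.
P₀ = 10.7600 / (0.072 − 0.0296) = 10.7600 / 0.0424 = 253.7736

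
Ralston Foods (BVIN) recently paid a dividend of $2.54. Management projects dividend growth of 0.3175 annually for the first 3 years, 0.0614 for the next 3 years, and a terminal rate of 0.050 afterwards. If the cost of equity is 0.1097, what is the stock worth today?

Three-stage DDM. Project D₁…D_6; terminal Gordon value at t=6 with g = 0.05; discount at r = 0.1097.
D_1 = 3.3464
D_2 = 4.4089
D_3 = 5.8088
D_4 = 6.1654
D_5 = 6.5440
D_6 = 6.9458
TV_6 = 7.2931/(0.1097−0.05) = 122.1625
P₀ = Σ Dₜ/(1+r)ᵗ + TV_6/(1+r)^6 = 87.9399

$87.94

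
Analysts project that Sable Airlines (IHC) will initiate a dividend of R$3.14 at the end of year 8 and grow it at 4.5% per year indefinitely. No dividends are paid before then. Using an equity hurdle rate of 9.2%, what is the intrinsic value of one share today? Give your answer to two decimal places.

Deferred-dividend DDM. At t=7 the remaining stream is a growing perpetuity with first payment D_8 = 3.14.
V_7 = D_8/(r−g) = 3.14/(0.092−0.045) = 66.8085
P₀ = V_7/(1+r)^7 = 66.8085/(1+0.092)^7 = 36.0806

R$36.08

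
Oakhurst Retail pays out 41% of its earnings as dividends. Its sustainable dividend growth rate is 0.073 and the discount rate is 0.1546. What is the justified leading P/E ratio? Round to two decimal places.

Justified leading P/E = b/(r−g) = 0.41/(0.1546−0.073) = 5.0245

5.02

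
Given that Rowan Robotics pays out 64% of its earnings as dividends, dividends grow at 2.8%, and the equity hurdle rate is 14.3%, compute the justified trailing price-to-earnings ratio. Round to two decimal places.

5.72

Justified trailing P/E = b(1+g)/(r−g) = 0.64×(1+0.028)/(0.143−0.028) = 5.7210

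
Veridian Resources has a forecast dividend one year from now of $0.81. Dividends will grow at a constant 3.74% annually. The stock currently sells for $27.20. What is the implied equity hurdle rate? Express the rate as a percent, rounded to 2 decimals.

Rearranging the constant-growth DDM: r = D₁/P₀ + g.
r = 0.8100 / 27.20 + 0.0374 = 0.02978 + 0.0374 = 0.06718

6.72%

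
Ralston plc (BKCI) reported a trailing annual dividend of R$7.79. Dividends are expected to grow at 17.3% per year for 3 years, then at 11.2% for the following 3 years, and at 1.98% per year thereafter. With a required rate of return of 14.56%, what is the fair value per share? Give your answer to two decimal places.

R$110.15

Three-stage DDM. Project D₁…D_6; terminal Gordon value at t=6 with g = 0.0198; discount at r = 0.1456.
D_1 = 9.1377
D_2 = 10.7185
D_3 = 12.5728
D_4 = 13.9809
D_5 = 15.5468
D_6 = 17.2880
TV_6 = 17.6303/(0.1456−0.0198) = 140.1458
P₀ = Σ Dₜ/(1+r)ᵗ + TV_6/(1+r)^6 = 110.1487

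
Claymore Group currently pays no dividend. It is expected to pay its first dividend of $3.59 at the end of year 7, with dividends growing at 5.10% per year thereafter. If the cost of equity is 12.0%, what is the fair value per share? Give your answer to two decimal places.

Deferred-dividend DDM. At t=6 the remaining stream is a growing perpetuity with first payment D_7 = 3.59.
V_6 = D_7/(r−g) = 3.59/(0.12−0.051) = 52.0290
P₀ = V_6/(1+r)^6 = 52.0290/(1+0.12)^6 = 26.3595

$26.36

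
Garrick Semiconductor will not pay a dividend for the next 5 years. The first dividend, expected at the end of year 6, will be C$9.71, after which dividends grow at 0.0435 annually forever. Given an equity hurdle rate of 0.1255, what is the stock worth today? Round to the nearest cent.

Deferred-dividend DDM. At t=5 the remaining stream is a growing perpetuity with first payment D_6 = 9.71.
V_5 = D_6/(r−g) = 9.71/(0.1255−0.0435) = 118.4146
P₀ = V_5/(1+r)^5 = 118.4146/(1+0.1255)^5 = 65.5659

C$65.57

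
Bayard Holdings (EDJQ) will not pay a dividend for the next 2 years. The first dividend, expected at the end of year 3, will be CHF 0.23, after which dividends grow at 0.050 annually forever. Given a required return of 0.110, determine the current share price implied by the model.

CHF 3.11

Deferred-dividend DDM. At t=2 the remaining stream is a growing perpetuity with first payment D_3 = 0.23.
V_2 = D_3/(r−g) = 0.23/(0.11−0.05) = 3.8333
P₀ = V_2/(1+r)^2 = 3.8333/(1+0.11)^2 = 3.1112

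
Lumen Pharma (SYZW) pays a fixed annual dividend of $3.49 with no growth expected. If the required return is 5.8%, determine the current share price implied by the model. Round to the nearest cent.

Zero-growth DDM (perpetuity): P₀ = D/r = 3.49 / 0.058 = 60.1724

$60.17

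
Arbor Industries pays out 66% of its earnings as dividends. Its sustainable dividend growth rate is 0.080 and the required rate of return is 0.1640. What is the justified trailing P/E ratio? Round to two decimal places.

Justified trailing P/E = b(1+g)/(r−g) = 0.66×(1+0.08)/(0.164−0.08) = 8.4857

8.49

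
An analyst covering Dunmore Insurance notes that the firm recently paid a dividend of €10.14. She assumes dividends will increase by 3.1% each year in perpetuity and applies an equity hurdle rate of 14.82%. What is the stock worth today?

€89.20

Gordon growth model: P₀ = D₁/(r − g). D₁ = 10.14 × (1 + 0.031) = 10.4543.
P₀ = 10.4543 / (0.1482 − 0.031) = 10.4543 / 0.1172 = 89.2009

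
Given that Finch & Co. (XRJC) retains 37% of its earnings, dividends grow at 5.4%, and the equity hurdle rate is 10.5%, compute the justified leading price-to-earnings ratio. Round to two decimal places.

12.35

Payout ratio b = 1 − 0.37 = 0.63.
Justified leading P/E = b/(r−g) = 0.63/(0.105−0.054) = 12.3529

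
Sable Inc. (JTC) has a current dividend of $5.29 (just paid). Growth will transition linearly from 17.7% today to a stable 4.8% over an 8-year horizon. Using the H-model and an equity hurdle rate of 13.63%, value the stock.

H-model: P₀ = D₀[(1+g_L) + H(g_S−g_L)]/(r−g_L), with H = 8/2 = 4.
P₀ = 5.29 × [(1+0.048) + 4×(0.177−0.048)] / (0.1363−0.048)
   = 5.29 × 1.5640 / 0.0883 = 93.6983

$93.70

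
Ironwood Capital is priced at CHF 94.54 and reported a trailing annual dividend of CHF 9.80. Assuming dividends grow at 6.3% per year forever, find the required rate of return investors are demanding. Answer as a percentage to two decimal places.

17.32%

Rearranging the constant-growth DDM: r = D₁/P₀ + g.
D₁ = 9.80 × (1 + 0.063) = 10.4174.
r = 10.4174 / 94.54 + 0.063 = 0.11019 + 0.063 = 0.17319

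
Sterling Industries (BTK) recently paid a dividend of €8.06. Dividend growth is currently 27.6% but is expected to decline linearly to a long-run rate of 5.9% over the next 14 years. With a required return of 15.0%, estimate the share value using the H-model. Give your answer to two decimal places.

€228.34

H-model: P₀ = D₀[(1+g_L) + H(g_S−g_L)]/(r−g_L), with H = 14/2 = 7.
P₀ = 8.06 × [(1+0.059) + 7×(0.276−0.059)] / (0.15−0.059)
   = 8.06 × 2.5780 / 0.091 = 228.3371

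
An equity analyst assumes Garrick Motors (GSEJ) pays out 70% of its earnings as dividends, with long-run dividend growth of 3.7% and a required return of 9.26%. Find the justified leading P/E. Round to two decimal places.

Justified leading P/E = b/(r−g) = 0.70/(0.0926−0.037) = 12.5899

12.59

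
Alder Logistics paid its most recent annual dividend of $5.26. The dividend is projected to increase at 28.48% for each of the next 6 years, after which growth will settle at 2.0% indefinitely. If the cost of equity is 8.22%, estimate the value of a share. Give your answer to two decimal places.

Two-stage DDM. Project D₁…D_6 at 0.2848, terminal growth 0.02, discount at r = 0.0822.
D_1 = 6.7580
D_2 = 8.6827
D_3 = 11.1556
D_4 = 14.3327
D_5 = 18.4146
D_6 = 23.6591
Terminal value at t=6: TV = D_7/(r−g) = 24.1323/(0.0822−0.02) = 387.9794
P₀ = 6.7580/(1+0.0822)^1 + 8.6827/(1+0.0822)^2 + 11.1556/(1+0.0822)^3 + 14.3327/(1+0.0822)^4 + 18.4146/(1+0.0822)^5 + 23.6591/(1+0.0822)^6 + 387.9794/(1+0.0822)^6 = 301.5698

$301.57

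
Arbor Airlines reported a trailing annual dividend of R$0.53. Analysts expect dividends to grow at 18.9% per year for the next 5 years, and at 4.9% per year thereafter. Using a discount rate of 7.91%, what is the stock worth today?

Two-stage DDM. Project D₁…D_5 at 0.189, terminal growth 0.049, discount at r = 0.0791.
D_1 = 0.6302
D_2 = 0.7493
D_3 = 0.8909
D_4 = 1.0593
D_5 = 1.2595
Terminal value at t=5: TV = D_6/(r−g) = 1.3212/(0.0791−0.049) = 43.8929
P₀ = 0.6302/(1+0.0791)^1 + 0.7493/(1+0.0791)^2 + 0.8909/(1+0.0791)^3 + 1.0593/(1+0.0791)^4 + 1.2595/(1+0.0791)^5 + 43.8929/(1+0.0791)^5 = 33.5759

R$33.58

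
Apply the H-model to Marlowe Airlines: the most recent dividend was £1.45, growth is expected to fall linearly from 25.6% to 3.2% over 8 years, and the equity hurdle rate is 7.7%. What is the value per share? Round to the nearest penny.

H-model: P₀ = D₀[(1+g_L) + H(g_S−g_L)]/(r−g_L), with H = 8/2 = 4.
P₀ = 1.45 × [(1+0.032) + 4×(0.256−0.032)] / (0.077−0.032)
   = 1.45 × 1.9280 / 0.045 = 62.1244

£62.12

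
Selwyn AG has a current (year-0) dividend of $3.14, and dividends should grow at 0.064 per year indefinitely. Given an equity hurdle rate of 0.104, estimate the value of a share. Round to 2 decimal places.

$83.52

Gordon growth model: P₀ = D₁/(r − g). D₁ = 3.14 × (1 + 0.064) = 3.3410.
P₀ = 3.3410 / (0.104 − 0.064) = 3.3410 / 0.04 = 83.5240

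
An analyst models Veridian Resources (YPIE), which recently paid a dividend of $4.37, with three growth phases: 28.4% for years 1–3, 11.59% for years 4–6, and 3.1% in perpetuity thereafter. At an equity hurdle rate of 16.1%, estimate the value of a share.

Three-stage DDM. Project D₁…D_6; terminal Gordon value at t=6 with g = 0.031; discount at r = 0.161.
D_1 = 5.6111
D_2 = 7.2046
D_3 = 9.2507
D_4 = 10.3229
D_5 = 11.5193
D_6 = 12.8544
TV_6 = 13.2529/(0.161−0.031) = 101.9454
P₀ = Σ Dₜ/(1+r)ᵗ + TV_6/(1+r)^6 = 74.1075

$74.11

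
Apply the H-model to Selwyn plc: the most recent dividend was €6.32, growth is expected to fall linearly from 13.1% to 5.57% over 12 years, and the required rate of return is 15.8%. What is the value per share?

H-model: P₀ = D₀[(1+g_L) + H(g_S−g_L)]/(r−g_L), with H = 12/2 = 6.
P₀ = 6.32 × [(1+0.0557) + 6×(0.131−0.0557)] / (0.158−0.0557)
   = 6.32 × 1.5075 / 0.1023 = 93.1320

€93.13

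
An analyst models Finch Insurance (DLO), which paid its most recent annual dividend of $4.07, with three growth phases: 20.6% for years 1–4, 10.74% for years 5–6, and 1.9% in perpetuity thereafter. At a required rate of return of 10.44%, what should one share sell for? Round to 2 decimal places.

Three-stage DDM. Project D₁…D_6; terminal Gordon value at t=6 with g = 0.019; discount at r = 0.1044.
D_1 = 4.9084
D_2 = 5.9196
D_3 = 7.1390
D_4 = 8.6096
D_5 = 9.5343
D_6 = 10.5583
TV_6 = 10.7589/(0.1044−0.019) = 125.9821
P₀ = Σ Dₜ/(1+r)ᵗ + TV_6/(1+r)^6 = 101.4372

$101.44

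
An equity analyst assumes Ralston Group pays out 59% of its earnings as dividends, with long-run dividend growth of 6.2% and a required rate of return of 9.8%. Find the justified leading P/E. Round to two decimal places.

16.39

Justified leading P/E = b/(r−g) = 0.59/(0.098−0.062) = 16.3889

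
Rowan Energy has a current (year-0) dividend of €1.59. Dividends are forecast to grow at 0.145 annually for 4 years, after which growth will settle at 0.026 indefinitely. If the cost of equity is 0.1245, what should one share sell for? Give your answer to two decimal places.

€24.46

Two-stage DDM. Project D₁…D_4 at 0.145, terminal growth 0.026, discount at r = 0.1245.
D_1 = 1.8206
D_2 = 2.0845
D_3 = 2.3868
D_4 = 2.7329
Terminal value at t=4: TV = D_5/(r−g) = 2.8039/(0.1245−0.026) = 28.4662
P₀ = 1.8206/(1+0.1245)^1 + 2.0845/(1+0.1245)^2 + 2.3868/(1+0.1245)^3 + 2.7329/(1+0.1245)^4 + 28.4662/(1+0.1245)^4 = 24.4582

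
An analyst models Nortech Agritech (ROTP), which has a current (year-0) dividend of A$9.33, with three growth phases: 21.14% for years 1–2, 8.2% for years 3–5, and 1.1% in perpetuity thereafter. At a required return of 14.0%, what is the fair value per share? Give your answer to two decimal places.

Three-stage DDM. Project D₁…D_5; terminal Gordon value at t=5 with g = 0.011; discount at r = 0.14.
D_1 = 11.3024
D_2 = 13.6917
D_3 = 14.8144
D_4 = 16.0292
D_5 = 17.3436
TV_5 = 17.5344/(0.14−0.011) = 135.9252
P₀ = Σ Dₜ/(1+r)ᵗ + TV_5/(1+r)^5 = 119.5425

A$119.54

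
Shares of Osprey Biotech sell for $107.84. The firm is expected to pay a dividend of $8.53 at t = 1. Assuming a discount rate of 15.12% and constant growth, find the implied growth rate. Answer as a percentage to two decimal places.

From P₀ = D₁/(r − g), the implied growth is g = r − D₁/P₀.
g = 0.1512 − 8.53/107.84 = 0.1512 − 0.07910 = 0.07210

7.21%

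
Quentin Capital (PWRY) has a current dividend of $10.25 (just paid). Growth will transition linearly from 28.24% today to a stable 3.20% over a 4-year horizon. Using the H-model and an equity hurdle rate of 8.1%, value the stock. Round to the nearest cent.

H-model: P₀ = D₀[(1+g_L) + H(g_S−g_L)]/(r−g_L), with H = 4/2 = 2.
P₀ = 10.25 × [(1+0.032) + 2×(0.2824−0.032)] / (0.081−0.032)
   = 10.25 × 1.5328 / 0.049 = 320.6367

$320.64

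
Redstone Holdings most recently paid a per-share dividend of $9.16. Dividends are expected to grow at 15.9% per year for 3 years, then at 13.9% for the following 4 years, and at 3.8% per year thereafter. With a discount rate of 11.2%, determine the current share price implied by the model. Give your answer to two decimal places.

$234.06

Three-stage DDM. Project D₁…D_7; terminal Gordon value at t=7 with g = 0.038; discount at r = 0.112.
D_1 = 10.6164
D_2 = 12.3045
D_3 = 14.2609
D_4 = 16.2431
D_5 = 18.5009
D_6 = 21.0725
D_7 = 24.0016
TV_7 = 24.9137/(0.112−0.038) = 336.6715
P₀ = Σ Dₜ/(1+r)ᵗ + TV_7/(1+r)^7 = 234.0643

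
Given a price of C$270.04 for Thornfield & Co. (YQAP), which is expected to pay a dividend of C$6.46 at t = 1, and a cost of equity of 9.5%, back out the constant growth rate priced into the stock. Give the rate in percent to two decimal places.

From P₀ = D₁/(r − g), the implied growth is g = r − D₁/P₀.
g = 0.095 − 6.46/270.04 = 0.095 − 0.02392 = 0.07108

7.11%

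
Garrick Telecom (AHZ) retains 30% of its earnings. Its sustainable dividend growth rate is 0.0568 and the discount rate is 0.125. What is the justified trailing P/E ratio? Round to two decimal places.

Payout ratio b = 1 − 0.30 = 0.70.
Justified trailing P/E = b(1+g)/(r−g) = 0.70×(1+0.0568)/(0.125−0.0568) = 10.8469

10.85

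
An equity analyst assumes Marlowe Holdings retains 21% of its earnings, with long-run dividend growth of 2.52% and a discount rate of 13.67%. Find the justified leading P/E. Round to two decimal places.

Payout ratio b = 1 − 0.21 = 0.79.
Justified leading P/E = b/(r−g) = 0.79/(0.1367−0.0252) = 7.0852

7.09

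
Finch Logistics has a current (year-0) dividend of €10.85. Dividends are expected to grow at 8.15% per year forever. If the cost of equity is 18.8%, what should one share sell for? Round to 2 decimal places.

Gordon growth model: P₀ = D₁/(r − g). D₁ = 10.85 × (1 + 0.0815) = 11.7343.
P₀ = 11.7343 / (0.188 − 0.0815) = 11.7343 / 0.1065 = 110.1810

€110.18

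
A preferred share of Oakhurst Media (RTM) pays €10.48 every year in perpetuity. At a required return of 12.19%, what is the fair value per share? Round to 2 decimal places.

Zero-growth DDM (perpetuity): P₀ = D/r = 10.48 / 0.1219 = 85.9721

€85.97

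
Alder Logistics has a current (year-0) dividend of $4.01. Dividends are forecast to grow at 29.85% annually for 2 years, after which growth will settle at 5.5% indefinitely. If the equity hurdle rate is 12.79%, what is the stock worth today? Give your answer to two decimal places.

Two-stage DDM. Project D₁…D_2 at 0.2985, terminal growth 0.055, discount at r = 0.1279.
D_1 = 5.2070
D_2 = 6.7613
Terminal value at t=2: TV = D_3/(r−g) = 7.1331/(0.1279−0.055) = 97.8483
P₀ = 5.2070/(1+0.1279)^1 + 6.7613/(1+0.1279)^2 + 97.8483/(1+0.1279)^2 = 86.8465

$86.85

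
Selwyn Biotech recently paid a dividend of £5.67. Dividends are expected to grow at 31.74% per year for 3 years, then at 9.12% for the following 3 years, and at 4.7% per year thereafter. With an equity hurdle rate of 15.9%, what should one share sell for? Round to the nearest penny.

£109.23

Three-stage DDM. Project D₁…D_6; terminal Gordon value at t=6 with g = 0.047; discount at r = 0.159.
D_1 = 7.4697
D_2 = 9.8405
D_3 = 12.9639
D_4 = 14.1462
D_5 = 15.4364
D_6 = 16.8442
TV_6 = 17.6358/(0.159−0.047) = 157.4627
P₀ = Σ Dₜ/(1+r)ᵗ + TV_6/(1+r)^6 = 109.2327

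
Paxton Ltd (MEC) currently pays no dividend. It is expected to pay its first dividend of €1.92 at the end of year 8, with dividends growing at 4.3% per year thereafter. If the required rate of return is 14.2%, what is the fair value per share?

€7.66

Deferred-dividend DDM. At t=7 the remaining stream is a growing perpetuity with first payment D_8 = 1.92.
V_7 = D_8/(r−g) = 1.92/(0.142−0.043) = 19.3939
P₀ = V_7/(1+r)^7 = 19.3939/(1+0.142)^7 = 7.6560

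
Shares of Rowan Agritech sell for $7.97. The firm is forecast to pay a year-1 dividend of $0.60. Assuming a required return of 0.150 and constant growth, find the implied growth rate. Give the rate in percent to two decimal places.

From P₀ = D₁/(r − g), the implied growth is g = r − D₁/P₀.
g = 0.15 − 0.60/7.97 = 0.15 − 0.07528 = 0.07472

7.47%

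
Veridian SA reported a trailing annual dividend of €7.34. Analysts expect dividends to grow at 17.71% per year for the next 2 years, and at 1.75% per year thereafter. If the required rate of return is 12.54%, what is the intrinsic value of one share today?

Two-stage DDM. Project D₁…D_2 at 0.1771, terminal growth 0.0175, discount at r = 0.1254.
D_1 = 8.6399
D_2 = 10.1700
Terminal value at t=2: TV = D_3/(r−g) = 10.3480/(0.1254−0.0175) = 95.9038
P₀ = 8.6399/(1+0.1254)^1 + 10.1700/(1+0.1254)^2 + 95.9038/(1+0.1254)^2 = 91.4290

€91.43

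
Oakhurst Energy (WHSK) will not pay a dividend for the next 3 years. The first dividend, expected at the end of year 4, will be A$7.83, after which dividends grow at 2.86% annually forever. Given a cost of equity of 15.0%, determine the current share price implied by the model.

A$42.41

Deferred-dividend DDM. At t=3 the remaining stream is a growing perpetuity with first payment D_4 = 7.83.
V_3 = D_4/(r−g) = 7.83/(0.15−0.0286) = 64.4975
P₀ = V_3/(1+r)^3 = 64.4975/(1+0.15)^3 = 42.4082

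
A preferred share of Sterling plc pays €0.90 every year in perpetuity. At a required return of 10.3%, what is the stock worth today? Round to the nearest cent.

Zero-growth DDM (perpetuity): P₀ = D/r = 0.90 / 0.103 = 8.7379

€8.74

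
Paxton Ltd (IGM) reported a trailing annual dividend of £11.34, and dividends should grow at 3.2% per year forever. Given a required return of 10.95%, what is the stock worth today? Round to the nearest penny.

Gordon growth model: P₀ = D₁/(r − g). D₁ = 11.34 × (1 + 0.032) = 11.7029.
P₀ = 11.7029 / (0.1095 − 0.032) = 11.7029 / 0.0775 = 151.0049

£151.00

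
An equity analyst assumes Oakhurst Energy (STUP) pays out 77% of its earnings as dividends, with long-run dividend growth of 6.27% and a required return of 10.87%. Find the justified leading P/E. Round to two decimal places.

Justified leading P/E = b/(r−g) = 0.77/(0.1087−0.0627) = 16.7391

16.74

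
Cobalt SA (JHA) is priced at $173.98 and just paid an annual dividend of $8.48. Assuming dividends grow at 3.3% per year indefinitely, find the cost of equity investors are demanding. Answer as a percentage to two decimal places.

Rearranging the constant-growth DDM: r = D₁/P₀ + g.
D₁ = 8.48 × (1 + 0.033) = 8.7598.
r = 8.7598 / 173.98 + 0.033 = 0.05035 + 0.033 = 0.08335

8.33%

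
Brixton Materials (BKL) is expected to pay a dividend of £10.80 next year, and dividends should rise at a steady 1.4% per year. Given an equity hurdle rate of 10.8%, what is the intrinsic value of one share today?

Gordon growth model: P₀ = D₁/(r − g), with D₁ = 10.80 given directly.
P₀ = 10.8000 / (0.108 − 0.014) = 10.8000 / 0.094 = 114.8936

£114.89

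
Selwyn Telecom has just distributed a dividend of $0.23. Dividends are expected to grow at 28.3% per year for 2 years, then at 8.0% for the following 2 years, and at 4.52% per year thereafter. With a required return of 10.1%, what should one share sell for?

$6.82

Three-stage DDM. Project D₁…D_4; terminal Gordon value at t=4 with g = 0.0452; discount at r = 0.101.
D_1 = 0.2951
D_2 = 0.3786
D_3 = 0.4089
D_4 = 0.4416
TV_4 = 0.4616/(0.101−0.0452) = 8.2717
P₀ = Σ Dₜ/(1+r)ᵗ + TV_4/(1+r)^4 = 6.8164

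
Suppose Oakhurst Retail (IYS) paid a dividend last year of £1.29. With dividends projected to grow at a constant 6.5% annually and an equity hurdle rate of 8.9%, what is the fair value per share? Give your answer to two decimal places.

£57.24

Gordon growth model: P₀ = D₁/(r − g). D₁ = 1.29 × (1 + 0.065) = 1.3739.
P₀ = 1.3739 / (0.089 − 0.065) = 1.3739 / 0.024 = 57.2437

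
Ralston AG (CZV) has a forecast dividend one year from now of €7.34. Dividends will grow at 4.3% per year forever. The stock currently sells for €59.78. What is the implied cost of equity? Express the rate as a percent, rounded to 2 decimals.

16.58%

Rearranging the constant-growth DDM: r = D₁/P₀ + g.
r = 7.3400 / 59.78 + 0.043 = 0.12278 + 0.043 = 0.16578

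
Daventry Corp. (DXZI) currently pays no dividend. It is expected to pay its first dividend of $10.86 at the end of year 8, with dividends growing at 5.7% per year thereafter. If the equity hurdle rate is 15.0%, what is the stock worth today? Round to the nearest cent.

$43.90

Deferred-dividend DDM. At t=7 the remaining stream is a growing perpetuity with first payment D_8 = 10.86.
V_7 = D_8/(r−g) = 10.86/(0.15−0.057) = 116.7742
P₀ = V_7/(1+r)^7 = 116.7742/(1+0.15)^7 = 43.8997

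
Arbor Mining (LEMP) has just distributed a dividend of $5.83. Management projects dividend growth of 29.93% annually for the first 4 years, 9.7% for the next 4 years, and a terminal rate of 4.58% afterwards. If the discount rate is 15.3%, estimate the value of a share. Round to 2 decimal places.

Three-stage DDM. Project D₁…D_8; terminal Gordon value at t=8 with g = 0.0458; discount at r = 0.153.
D_1 = 7.5749
D_2 = 9.8421
D_3 = 12.7878
D_4 = 16.6152
D_5 = 18.2269
D_6 = 19.9949
D_7 = 21.9344
D_8 = 24.0621
TV_8 = 25.1641/(0.153−0.0458) = 234.7398
P₀ = Σ Dₜ/(1+r)ᵗ + TV_8/(1+r)^8 = 140.1268

$140.13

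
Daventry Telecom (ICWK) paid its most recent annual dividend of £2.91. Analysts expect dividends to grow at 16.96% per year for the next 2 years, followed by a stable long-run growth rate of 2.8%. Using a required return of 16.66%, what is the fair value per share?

£27.54

Two-stage DDM. Project D₁…D_2 at 0.1696, terminal growth 0.028, discount at r = 0.1666.
D_1 = 3.4035
D_2 = 3.9808
Terminal value at t=2: TV = D_3/(r−g) = 4.0922/(0.1666−0.028) = 29.5255
P₀ = 3.4035/(1+0.1666)^1 + 3.9808/(1+0.1666)^2 + 29.5255/(1+0.1666)^2 = 27.5372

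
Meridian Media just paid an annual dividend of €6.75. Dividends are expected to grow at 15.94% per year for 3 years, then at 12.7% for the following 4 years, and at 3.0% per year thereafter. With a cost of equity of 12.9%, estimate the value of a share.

Three-stage DDM. Project D₁…D_7; terminal Gordon value at t=7 with g = 0.03; discount at r = 0.129.
D_1 = 7.8259
D_2 = 9.0734
D_3 = 10.5197
D_4 = 11.8557
D_5 = 13.3614
D_6 = 15.0583
D_7 = 16.9707
TV_7 = 17.4798/(0.129−0.03) = 176.5637
P₀ = Σ Dₜ/(1+r)ᵗ + TV_7/(1+r)^7 = 125.9881

€125.99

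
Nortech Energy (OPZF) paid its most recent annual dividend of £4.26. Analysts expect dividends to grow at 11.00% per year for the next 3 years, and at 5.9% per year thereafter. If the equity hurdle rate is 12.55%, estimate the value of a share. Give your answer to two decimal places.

£77.51

Two-stage DDM. Project D₁…D_3 at 0.11, terminal growth 0.059, discount at r = 0.1255.
D_1 = 4.7286
D_2 = 5.2487
D_3 = 5.8261
Terminal value at t=3: TV = D_4/(r−g) = 6.1698/(0.1255−0.059) = 92.7797
P₀ = 4.7286/(1+0.1255)^1 + 5.2487/(1+0.1255)^2 + 5.8261/(1+0.1255)^3 + 92.7797/(1+0.1255)^3 = 77.5065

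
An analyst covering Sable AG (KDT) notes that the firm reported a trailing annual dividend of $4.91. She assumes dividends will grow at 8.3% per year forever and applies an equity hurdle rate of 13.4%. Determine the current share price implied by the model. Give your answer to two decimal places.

Gordon growth model: P₀ = D₁/(r − g). D₁ = 4.91 × (1 + 0.083) = 5.3175.
P₀ = 5.3175 / (0.134 − 0.083) = 5.3175 / 0.051 = 104.2653

$104.27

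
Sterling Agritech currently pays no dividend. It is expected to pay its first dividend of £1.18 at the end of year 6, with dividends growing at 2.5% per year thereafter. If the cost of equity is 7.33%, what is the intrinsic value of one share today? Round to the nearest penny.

£17.15

Deferred-dividend DDM. At t=5 the remaining stream is a growing perpetuity with first payment D_6 = 1.18.
V_5 = D_6/(r−g) = 1.18/(0.0733−0.025) = 24.4306
P₀ = V_5/(1+r)^5 = 24.4306/(1+0.0733)^5 = 17.1526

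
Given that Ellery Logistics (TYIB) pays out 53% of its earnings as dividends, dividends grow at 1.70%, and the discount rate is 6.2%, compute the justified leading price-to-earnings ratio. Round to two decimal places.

11.78

Justified leading P/E = b/(r−g) = 0.53/(0.062−0.017) = 11.7778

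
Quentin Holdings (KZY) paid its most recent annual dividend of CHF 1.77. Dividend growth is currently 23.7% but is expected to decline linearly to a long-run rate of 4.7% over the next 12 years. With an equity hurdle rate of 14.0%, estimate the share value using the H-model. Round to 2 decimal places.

H-model: P₀ = D₀[(1+g_L) + H(g_S−g_L)]/(r−g_L), with H = 12/2 = 6.
P₀ = 1.77 × [(1+0.047) + 6×(0.237−0.047)] / (0.14−0.047)
   = 1.77 × 2.1870 / 0.093 = 41.6235

CHF 41.62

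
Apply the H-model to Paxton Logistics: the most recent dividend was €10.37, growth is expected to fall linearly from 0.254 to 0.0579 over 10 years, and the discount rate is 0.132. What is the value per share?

H-model: P₀ = D₀[(1+g_L) + H(g_S−g_L)]/(r−g_L), with H = 10/2 = 5.
P₀ = 10.37 × [(1+0.0579) + 5×(0.254−0.0579)] / (0.132−0.0579)
   = 10.37 × 2.0384 / 0.0741 = 285.2660

€285.27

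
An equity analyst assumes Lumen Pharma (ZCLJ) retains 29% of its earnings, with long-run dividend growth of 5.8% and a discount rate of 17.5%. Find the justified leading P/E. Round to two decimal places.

6.07

Payout ratio b = 1 − 0.29 = 0.71.
Justified leading P/E = b/(r−g) = 0.71/(0.175−0.058) = 6.0684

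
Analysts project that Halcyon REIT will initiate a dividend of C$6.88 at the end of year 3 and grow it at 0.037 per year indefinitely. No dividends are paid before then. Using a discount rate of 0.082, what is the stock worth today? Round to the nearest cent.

C$130.59

Deferred-dividend DDM. At t=2 the remaining stream is a growing perpetuity with first payment D_3 = 6.88.
V_2 = D_3/(r−g) = 6.88/(0.082−0.037) = 152.8889
P₀ = V_2/(1+r)^2 = 152.8889/(1+0.082)^2 = 130.5935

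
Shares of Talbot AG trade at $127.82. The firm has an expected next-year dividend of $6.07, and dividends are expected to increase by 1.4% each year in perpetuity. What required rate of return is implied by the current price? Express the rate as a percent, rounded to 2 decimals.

6.15%

Rearranging the constant-growth DDM: r = D₁/P₀ + g.
r = 6.0700 / 127.82 + 0.014 = 0.04749 + 0.014 = 0.06149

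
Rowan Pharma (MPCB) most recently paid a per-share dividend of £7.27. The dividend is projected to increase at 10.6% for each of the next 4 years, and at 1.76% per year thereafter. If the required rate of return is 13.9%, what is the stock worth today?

£81.21

Two-stage DDM. Project D₁…D_4 at 0.106, terminal growth 0.0176, discount at r = 0.139.
D_1 = 8.0406
D_2 = 8.8929
D_3 = 9.8356
D_4 = 10.8781
Terminal value at t=4: TV = D_5/(r−g) = 11.0696/(0.139−0.0176) = 91.1829
P₀ = 8.0406/(1+0.139)^1 + 8.8929/(1+0.139)^2 + 9.8356/(1+0.139)^3 + 10.8781/(1+0.139)^4 + 91.1829/(1+0.139)^4 = 81.2113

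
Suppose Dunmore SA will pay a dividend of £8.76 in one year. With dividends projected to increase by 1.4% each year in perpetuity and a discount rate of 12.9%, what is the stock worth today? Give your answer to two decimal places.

£76.17

Gordon growth model: P₀ = D₁/(r − g), with D₁ = 8.76 given directly.
P₀ = 8.7600 / (0.129 − 0.014) = 8.7600 / 0.115 = 76.1739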